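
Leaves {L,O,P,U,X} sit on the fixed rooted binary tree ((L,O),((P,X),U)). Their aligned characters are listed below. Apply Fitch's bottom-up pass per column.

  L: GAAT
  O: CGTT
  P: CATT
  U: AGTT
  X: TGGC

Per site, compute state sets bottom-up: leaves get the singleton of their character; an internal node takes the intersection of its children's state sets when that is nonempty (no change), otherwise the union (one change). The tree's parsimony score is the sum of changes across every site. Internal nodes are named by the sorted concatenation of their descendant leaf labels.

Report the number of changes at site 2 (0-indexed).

2

site 0, node LO: L={G} ∪ O={C} → {C,G} (+1)
site 0, node PX: P={C} ∪ X={T} → {C,T} (+1)
site 0, node PUX: PX={C,T} ∪ U={A} → {A,C,T} (+1)
site 0, node LOPUX: LO={C,G} ∩ PUX={A,C,T} → {C} (+0)
site 1, node LO: L={A} ∪ O={G} → {A,G} (+1)
site 1, node PX: P={A} ∪ X={G} → {A,G} (+1)
site 1, node PUX: PX={A,G} ∩ U={G} → {G} (+0)
site 1, node LOPUX: LO={A,G} ∩ PUX={G} → {G} (+0)
site 2, node LO: L={A} ∪ O={T} → {A,T} (+1)
site 2, node PX: P={T} ∪ X={G} → {G,T} (+1)
site 2, node PUX: PX={G,T} ∩ U={T} → {T} (+0)
site 2, node LOPUX: LO={A,T} ∩ PUX={T} → {T} (+0)
site 3, node LO: L={T} ∩ O={T} → {T} (+0)
site 3, node PX: P={T} ∪ X={C} → {C,T} (+1)
site 3, node PUX: PX={C,T} ∩ U={T} → {T} (+0)
site 3, node LOPUX: LO={T} ∩ PUX={T} → {T} (+0)
per-site changes: [3, 2, 2, 1]; total = 8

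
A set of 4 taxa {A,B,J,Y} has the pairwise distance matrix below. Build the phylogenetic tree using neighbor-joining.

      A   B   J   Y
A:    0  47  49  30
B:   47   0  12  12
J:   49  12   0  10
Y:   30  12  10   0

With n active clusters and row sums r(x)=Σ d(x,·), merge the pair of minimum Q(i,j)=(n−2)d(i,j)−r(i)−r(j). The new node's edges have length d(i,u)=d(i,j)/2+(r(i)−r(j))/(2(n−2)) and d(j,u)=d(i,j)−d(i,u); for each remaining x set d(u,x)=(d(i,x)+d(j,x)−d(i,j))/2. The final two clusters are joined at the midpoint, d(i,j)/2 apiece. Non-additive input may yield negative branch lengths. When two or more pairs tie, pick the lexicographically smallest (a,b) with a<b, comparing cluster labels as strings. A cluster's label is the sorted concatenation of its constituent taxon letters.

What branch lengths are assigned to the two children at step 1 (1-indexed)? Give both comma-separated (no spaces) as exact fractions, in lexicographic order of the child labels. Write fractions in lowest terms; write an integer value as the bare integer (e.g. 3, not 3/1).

67/2,-7/2

step 1: merge (A,Y) at d=30, Q=-118; branch lengths A→67/2, Y→-7/2; new cluster AY
  updated: d(AY,B)=29/2, d(AY,J)=29/2
step 2: merge (AY,B) at d=29/2, Q=-41; branch lengths AY→17/2, B→6; new cluster ABY
  updated: d(ABY,J)=6
step 3: merge (ABY,J) at d=6; branch lengths ABY→3, J→3; new cluster ABJY
final tree: (((A:67/2,Y:-7/2):17/2,B:6):3,J:3)
total length: 101/2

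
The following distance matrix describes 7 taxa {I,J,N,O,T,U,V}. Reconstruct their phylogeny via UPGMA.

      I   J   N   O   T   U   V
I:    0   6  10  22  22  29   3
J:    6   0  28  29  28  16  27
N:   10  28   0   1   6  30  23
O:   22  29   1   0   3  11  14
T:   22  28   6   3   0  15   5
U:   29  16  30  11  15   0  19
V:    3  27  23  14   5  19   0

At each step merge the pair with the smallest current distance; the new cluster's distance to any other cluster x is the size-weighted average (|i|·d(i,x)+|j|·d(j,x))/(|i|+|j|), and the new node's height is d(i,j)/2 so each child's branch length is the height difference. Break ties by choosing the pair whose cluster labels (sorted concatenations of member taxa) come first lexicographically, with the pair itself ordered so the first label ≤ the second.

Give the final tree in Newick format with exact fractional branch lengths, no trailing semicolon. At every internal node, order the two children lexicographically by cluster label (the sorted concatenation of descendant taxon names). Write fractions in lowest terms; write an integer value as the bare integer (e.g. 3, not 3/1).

(((I:3/2,V:3/2):13/2,((N:1/2,O:1/2):7/4,T:9/4):23/4):31/10,(J:8,U:8):31/10)

step 1: merge (N,O) at d=1; branch lengths N→1/2, O→1/2; new cluster NO
  updated: d(I,NO)=16, d(J,NO)=57/2, d(NO,T)=9/2, d(NO,U)=41/2, d(NO,V)=37/2
step 2: merge (I,V) at d=3; branch lengths I→3/2, V→3/2; new cluster IV
  updated: d(IV,J)=33/2, d(IV,NO)=69/4, d(IV,T)=27/2, d(IV,U)=24
step 3: merge (NO,T) at d=9/2; branch lengths NO→7/4, T→9/4; new cluster NOT
  updated: d(IV,NOT)=16, d(J,NOT)=85/3, d(NOT,U)=56/3
step 4: merge (IV,NOT) at d=16; branch lengths IV→13/2, NOT→23/4; new cluster INOTV
  updated: d(INOTV,J)=118/5, d(INOTV,U)=104/5
step 5: merge (J,U) at d=16; branch lengths J→8, U→8; new cluster JU
  updated: d(INOTV,JU)=111/5
step 6: merge (INOTV,JU) at d=111/5; branch lengths INOTV→31/10, JU→31/10; new cluster IJNOTUV
final tree: (((I:3/2,V:3/2):13/2,((N:1/2,O:1/2):7/4,T:9/4):23/4):31/10,(J:8,U:8):31/10)
total length: 849/20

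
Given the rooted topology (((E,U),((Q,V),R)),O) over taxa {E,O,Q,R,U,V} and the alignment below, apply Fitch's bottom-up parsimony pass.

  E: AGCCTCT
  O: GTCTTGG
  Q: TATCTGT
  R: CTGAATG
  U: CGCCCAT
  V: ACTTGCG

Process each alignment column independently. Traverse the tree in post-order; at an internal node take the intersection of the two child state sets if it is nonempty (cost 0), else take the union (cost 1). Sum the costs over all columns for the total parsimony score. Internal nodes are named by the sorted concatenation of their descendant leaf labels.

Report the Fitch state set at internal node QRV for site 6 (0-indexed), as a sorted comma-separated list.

G

[col 0] EU: children E:{A}, U:{C} ∪→ {A,C}; cost 1
[col 0] QV: children Q:{T}, V:{A} ∪→ {A,T}; cost 1
[col 0] QRV: children QV:{A,T}, R:{C} ∪→ {A,C,T}; cost 1
[col 0] EQRUV: children EU:{A,C}, QRV:{A,C,T} ∩→ {A,C}; cost 0
[col 0] EOQRUV: children EQRUV:{A,C}, O:{G} ∪→ {A,C,G}; cost 1
[col 1] EU: children E:{G}, U:{G} ∩→ {G}; cost 0
[col 1] QV: children Q:{A}, V:{C} ∪→ {A,C}; cost 1
[col 1] QRV: children QV:{A,C}, R:{T} ∪→ {A,C,T}; cost 1
[col 1] EQRUV: children EU:{G}, QRV:{A,C,T} ∪→ {A,C,G,T}; cost 1
[col 1] EOQRUV: children EQRUV:{A,C,G,T}, O:{T} ∩→ {T}; cost 0
[col 2] EU: children E:{C}, U:{C} ∩→ {C}; cost 0
[col 2] QV: children Q:{T}, V:{T} ∩→ {T}; cost 0
[col 2] QRV: children QV:{T}, R:{G} ∪→ {G,T}; cost 1
[col 2] EQRUV: children EU:{C}, QRV:{G,T} ∪→ {C,G,T}; cost 1
[col 2] EOQRUV: children EQRUV:{C,G,T}, O:{C} ∩→ {C}; cost 0
[col 3] EU: children E:{C}, U:{C} ∩→ {C}; cost 0
[col 3] QV: children Q:{C}, V:{T} ∪→ {C,T}; cost 1
[col 3] QRV: children QV:{C,T}, R:{A} ∪→ {A,C,T}; cost 1
[col 3] EQRUV: children EU:{C}, QRV:{A,C,T} ∩→ {C}; cost 0
[col 3] EOQRUV: children EQRUV:{C}, O:{T} ∪→ {C,T}; cost 1
[col 4] EU: children E:{T}, U:{C} ∪→ {C,T}; cost 1
[col 4] QV: children Q:{T}, V:{G} ∪→ {G,T}; cost 1
[col 4] QRV: children QV:{G,T}, R:{A} ∪→ {A,G,T}; cost 1
[col 4] EQRUV: children EU:{C,T}, QRV:{A,G,T} ∩→ {T}; cost 0
[col 4] EOQRUV: children EQRUV:{T}, O:{T} ∩→ {T}; cost 0
[col 5] EU: children E:{C}, U:{A} ∪→ {A,C}; cost 1
[col 5] QV: children Q:{G}, V:{C} ∪→ {C,G}; cost 1
[col 5] QRV: children QV:{C,G}, R:{T} ∪→ {C,G,T}; cost 1
[col 5] EQRUV: children EU:{A,C}, QRV:{C,G,T} ∩→ {C}; cost 0
[col 5] EOQRUV: children EQRUV:{C}, O:{G} ∪→ {C,G}; cost 1
[col 6] EU: children E:{T}, U:{T} ∩→ {T}; cost 0
[col 6] QV: children Q:{T}, V:{G} ∪→ {G,T}; cost 1
[col 6] QRV: children QV:{G,T}, R:{G} ∩→ {G}; cost 0
[col 6] EQRUV: children EU:{T}, QRV:{G} ∪→ {G,T}; cost 1
[col 6] EOQRUV: children EQRUV:{G,T}, O:{G} ∩→ {G}; cost 0
per-site changes: [4, 3, 2, 3, 3, 4, 2]; total = 21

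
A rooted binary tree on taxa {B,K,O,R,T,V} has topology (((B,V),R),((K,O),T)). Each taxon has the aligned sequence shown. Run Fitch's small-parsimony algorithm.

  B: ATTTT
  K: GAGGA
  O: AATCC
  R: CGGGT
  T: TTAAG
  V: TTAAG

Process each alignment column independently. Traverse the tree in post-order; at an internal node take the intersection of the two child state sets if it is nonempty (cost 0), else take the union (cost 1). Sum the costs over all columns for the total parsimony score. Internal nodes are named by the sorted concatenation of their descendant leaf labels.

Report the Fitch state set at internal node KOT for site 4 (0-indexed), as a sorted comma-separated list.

BV@0: {A} ∪ {T} = {A,T} (union, +1)
BRV@0: {A,T} ∪ {C} = {A,C,T} (union, +1)
KO@0: {G} ∪ {A} = {A,G} (union, +1)
KOT@0: {A,G} ∪ {T} = {A,G,T} (union, +1)
BKORTV@0: {A,C,T} ∩ {A,G,T} = {A,T} (intersection, +0)
BV@1: {T} ∩ {T} = {T} (intersection, +0)
BRV@1: {T} ∪ {G} = {G,T} (union, +1)
KO@1: {A} ∩ {A} = {A} (intersection, +0)
KOT@1: {A} ∪ {T} = {A,T} (union, +1)
BKORTV@1: {G,T} ∩ {A,T} = {T} (intersection, +0)
BV@2: {T} ∪ {A} = {A,T} (union, +1)
BRV@2: {A,T} ∪ {G} = {A,G,T} (union, +1)
KO@2: {G} ∪ {T} = {G,T} (union, +1)
KOT@2: {G,T} ∪ {A} = {A,G,T} (union, +1)
BKORTV@2: {A,G,T} ∩ {A,G,T} = {A,G,T} (intersection, +0)
BV@3: {T} ∪ {A} = {A,T} (union, +1)
BRV@3: {A,T} ∪ {G} = {A,G,T} (union, +1)
KO@3: {G} ∪ {C} = {C,G} (union, +1)
KOT@3: {C,G} ∪ {A} = {A,C,G} (union, +1)
BKORTV@3: {A,G,T} ∩ {A,C,G} = {A,G} (intersection, +0)
BV@4: {T} ∪ {G} = {G,T} (union, +1)
BRV@4: {G,T} ∩ {T} = {T} (intersection, +0)
KO@4: {A} ∪ {C} = {A,C} (union, +1)
KOT@4: {A,C} ∪ {G} = {A,C,G} (union, +1)
BKORTV@4: {T} ∪ {A,C,G} = {A,C,G,T} (union, +1)
per-site changes: [4, 2, 4, 4, 4]; total = 18

A,C,G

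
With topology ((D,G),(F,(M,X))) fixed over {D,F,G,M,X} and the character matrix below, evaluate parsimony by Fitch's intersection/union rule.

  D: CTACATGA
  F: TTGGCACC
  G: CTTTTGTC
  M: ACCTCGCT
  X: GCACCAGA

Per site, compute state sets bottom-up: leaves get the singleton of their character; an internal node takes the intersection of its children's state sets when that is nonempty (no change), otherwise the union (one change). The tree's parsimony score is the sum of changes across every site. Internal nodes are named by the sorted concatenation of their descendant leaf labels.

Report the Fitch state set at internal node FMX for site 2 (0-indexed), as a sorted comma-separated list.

site 0, node DG: D={C} ∩ G={C} → {C} (+0)
site 0, node MX: M={A} ∪ X={G} → {A,G} (+1)
site 0, node FMX: F={T} ∪ MX={A,G} → {A,G,T} (+1)
site 0, node DFGMX: DG={C} ∪ FMX={A,G,T} → {A,C,G,T} (+1)
site 1, node DG: D={T} ∩ G={T} → {T} (+0)
site 1, node MX: M={C} ∩ X={C} → {C} (+0)
site 1, node FMX: F={T} ∪ MX={C} → {C,T} (+1)
site 1, node DFGMX: DG={T} ∩ FMX={C,T} → {T} (+0)
site 2, node DG: D={A} ∪ G={T} → {A,T} (+1)
site 2, node MX: M={C} ∪ X={A} → {A,C} (+1)
site 2, node FMX: F={G} ∪ MX={A,C} → {A,C,G} (+1)
site 2, node DFGMX: DG={A,T} ∩ FMX={A,C,G} → {A} (+0)
site 3, node DG: D={C} ∪ G={T} → {C,T} (+1)
site 3, node MX: M={T} ∪ X={C} → {C,T} (+1)
site 3, node FMX: F={G} ∪ MX={C,T} → {C,G,T} (+1)
site 3, node DFGMX: DG={C,T} ∩ FMX={C,G,T} → {C,T} (+0)
site 4, node DG: D={A} ∪ G={T} → {A,T} (+1)
site 4, node MX: M={C} ∩ X={C} → {C} (+0)
site 4, node FMX: F={C} ∩ MX={C} → {C} (+0)
site 4, node DFGMX: DG={A,T} ∪ FMX={C} → {A,C,T} (+1)
site 5, node DG: D={T} ∪ G={G} → {G,T} (+1)
site 5, node MX: M={G} ∪ X={A} → {A,G} (+1)
site 5, node FMX: F={A} ∩ MX={A,G} → {A} (+0)
site 5, node DFGMX: DG={G,T} ∪ FMX={A} → {A,G,T} (+1)
site 6, node DG: D={G} ∪ G={T} → {G,T} (+1)
site 6, node MX: M={C} ∪ X={G} → {C,G} (+1)
site 6, node FMX: F={C} ∩ MX={C,G} → {C} (+0)
site 6, node DFGMX: DG={G,T} ∪ FMX={C} → {C,G,T} (+1)
site 7, node DG: D={A} ∪ G={C} → {A,C} (+1)
site 7, node MX: M={T} ∪ X={A} → {A,T} (+1)
site 7, node FMX: F={C} ∪ MX={A,T} → {A,C,T} (+1)
site 7, node DFGMX: DG={A,C} ∩ FMX={A,C,T} → {A,C} (+0)
per-site changes: [3, 1, 3, 3, 2, 3, 3, 3]; total = 21

A,C,G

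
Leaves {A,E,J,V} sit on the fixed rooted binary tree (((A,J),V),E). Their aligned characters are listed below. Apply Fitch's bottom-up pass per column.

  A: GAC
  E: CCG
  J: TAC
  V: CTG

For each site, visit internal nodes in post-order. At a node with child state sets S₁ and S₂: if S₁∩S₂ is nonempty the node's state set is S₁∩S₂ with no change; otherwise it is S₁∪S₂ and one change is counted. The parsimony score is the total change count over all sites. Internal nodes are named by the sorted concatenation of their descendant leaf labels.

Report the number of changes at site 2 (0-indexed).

1

AJ@0: {G} ∪ {T} = {G,T} (union, +1)
AJV@0: {G,T} ∪ {C} = {C,G,T} (union, +1)
AEJV@0: {C,G,T} ∩ {C} = {C} (intersection, +0)
AJ@1: {A} ∩ {A} = {A} (intersection, +0)
AJV@1: {A} ∪ {T} = {A,T} (union, +1)
AEJV@1: {A,T} ∪ {C} = {A,C,T} (union, +1)
AJ@2: {C} ∩ {C} = {C} (intersection, +0)
AJV@2: {C} ∪ {G} = {C,G} (union, +1)
AEJV@2: {C,G} ∩ {G} = {G} (intersection, +0)
per-site changes: [2, 2, 1]; total = 5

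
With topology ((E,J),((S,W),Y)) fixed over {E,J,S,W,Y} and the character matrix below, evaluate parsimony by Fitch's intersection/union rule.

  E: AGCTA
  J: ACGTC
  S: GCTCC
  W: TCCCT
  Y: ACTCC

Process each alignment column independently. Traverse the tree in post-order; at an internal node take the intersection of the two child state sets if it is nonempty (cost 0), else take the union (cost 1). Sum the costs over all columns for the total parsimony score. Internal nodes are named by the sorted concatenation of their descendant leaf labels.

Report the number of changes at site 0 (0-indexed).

[col 0] EJ: children E:{A}, J:{A} ∩→ {A}; cost 0
[col 0] SW: children S:{G}, W:{T} ∪→ {G,T}; cost 1
[col 0] SWY: children SW:{G,T}, Y:{A} ∪→ {A,G,T}; cost 1
[col 0] EJSWY: children EJ:{A}, SWY:{A,G,T} ∩→ {A}; cost 0
[col 1] EJ: children E:{G}, J:{C} ∪→ {C,G}; cost 1
[col 1] SW: children S:{C}, W:{C} ∩→ {C}; cost 0
[col 1] SWY: children SW:{C}, Y:{C} ∩→ {C}; cost 0
[col 1] EJSWY: children EJ:{C,G}, SWY:{C} ∩→ {C}; cost 0
[col 2] EJ: children E:{C}, J:{G} ∪→ {C,G}; cost 1
[col 2] SW: children S:{T}, W:{C} ∪→ {C,T}; cost 1
[col 2] SWY: children SW:{C,T}, Y:{T} ∩→ {T}; cost 0
[col 2] EJSWY: children EJ:{C,G}, SWY:{T} ∪→ {C,G,T}; cost 1
[col 3] EJ: children E:{T}, J:{T} ∩→ {T}; cost 0
[col 3] SW: children S:{C}, W:{C} ∩→ {C}; cost 0
[col 3] SWY: children SW:{C}, Y:{C} ∩→ {C}; cost 0
[col 3] EJSWY: children EJ:{T}, SWY:{C} ∪→ {C,T}; cost 1
[col 4] EJ: children E:{A}, J:{C} ∪→ {A,C}; cost 1
[col 4] SW: children S:{C}, W:{T} ∪→ {C,T}; cost 1
[col 4] SWY: children SW:{C,T}, Y:{C} ∩→ {C}; cost 0
[col 4] EJSWY: children EJ:{A,C}, SWY:{C} ∩→ {C}; cost 0
per-site changes: [2, 1, 3, 1, 2]; total = 9

2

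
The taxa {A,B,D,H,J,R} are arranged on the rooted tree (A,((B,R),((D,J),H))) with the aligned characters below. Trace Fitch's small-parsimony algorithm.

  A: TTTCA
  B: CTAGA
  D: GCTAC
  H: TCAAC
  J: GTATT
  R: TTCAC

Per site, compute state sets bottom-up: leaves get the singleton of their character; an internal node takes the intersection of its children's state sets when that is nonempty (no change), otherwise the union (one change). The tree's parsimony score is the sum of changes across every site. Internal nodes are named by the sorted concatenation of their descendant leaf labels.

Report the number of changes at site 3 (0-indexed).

site 0, node BR: B={C} ∪ R={T} → {C,T} (+1)
site 0, node DJ: D={G} ∩ J={G} → {G} (+0)
site 0, node DHJ: DJ={G} ∪ H={T} → {G,T} (+1)
site 0, node BDHJR: BR={C,T} ∩ DHJ={G,T} → {T} (+0)
site 0, node ABDHJR: A={T} ∩ BDHJR={T} → {T} (+0)
site 1, node BR: B={T} ∩ R={T} → {T} (+0)
site 1, node DJ: D={C} ∪ J={T} → {C,T} (+1)
site 1, node DHJ: DJ={C,T} ∩ H={C} → {C} (+0)
site 1, node BDHJR: BR={T} ∪ DHJ={C} → {C,T} (+1)
site 1, node ABDHJR: A={T} ∩ BDHJR={C,T} → {T} (+0)
site 2, node BR: B={A} ∪ R={C} → {A,C} (+1)
site 2, node DJ: D={T} ∪ J={A} → {A,T} (+1)
site 2, node DHJ: DJ={A,T} ∩ H={A} → {A} (+0)
site 2, node BDHJR: BR={A,C} ∩ DHJ={A} → {A} (+0)
site 2, node ABDHJR: A={T} ∪ BDHJR={A} → {A,T} (+1)
site 3, node BR: B={G} ∪ R={A} → {A,G} (+1)
site 3, node DJ: D={A} ∪ J={T} → {A,T} (+1)
site 3, node DHJ: DJ={A,T} ∩ H={A} → {A} (+0)
site 3, node BDHJR: BR={A,G} ∩ DHJ={A} → {A} (+0)
site 3, node ABDHJR: A={C} ∪ BDHJR={A} → {A,C} (+1)
site 4, node BR: B={A} ∪ R={C} → {A,C} (+1)
site 4, node DJ: D={C} ∪ J={T} → {C,T} (+1)
site 4, node DHJ: DJ={C,T} ∩ H={C} → {C} (+0)
site 4, node BDHJR: BR={A,C} ∩ DHJ={C} → {C} (+0)
site 4, node ABDHJR: A={A} ∪ BDHJR={C} → {A,C} (+1)
per-site changes: [2, 2, 3, 3, 3]; total = 13

3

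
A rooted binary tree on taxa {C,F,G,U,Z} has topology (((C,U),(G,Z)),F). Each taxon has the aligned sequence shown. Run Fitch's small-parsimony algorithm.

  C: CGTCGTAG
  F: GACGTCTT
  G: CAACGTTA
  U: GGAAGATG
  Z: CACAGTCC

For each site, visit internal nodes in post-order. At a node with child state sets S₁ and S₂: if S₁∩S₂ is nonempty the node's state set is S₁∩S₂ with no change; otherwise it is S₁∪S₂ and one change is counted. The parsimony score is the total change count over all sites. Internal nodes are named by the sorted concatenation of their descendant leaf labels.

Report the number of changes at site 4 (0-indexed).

site 0, node CU: C={C} ∪ U={G} → {C,G} (+1)
site 0, node GZ: G={C} ∩ Z={C} → {C} (+0)
site 0, node CGUZ: CU={C,G} ∩ GZ={C} → {C} (+0)
site 0, node CFGUZ: CGUZ={C} ∪ F={G} → {C,G} (+1)
site 1, node CU: C={G} ∩ U={G} → {G} (+0)
site 1, node GZ: G={A} ∩ Z={A} → {A} (+0)
site 1, node CGUZ: CU={G} ∪ GZ={A} → {A,G} (+1)
site 1, node CFGUZ: CGUZ={A,G} ∩ F={A} → {A} (+0)
site 2, node CU: C={T} ∪ U={A} → {A,T} (+1)
site 2, node GZ: G={A} ∪ Z={C} → {A,C} (+1)
site 2, node CGUZ: CU={A,T} ∩ GZ={A,C} → {A} (+0)
site 2, node CFGUZ: CGUZ={A} ∪ F={C} → {A,C} (+1)
site 3, node CU: C={C} ∪ U={A} → {A,C} (+1)
site 3, node GZ: G={C} ∪ Z={A} → {A,C} (+1)
site 3, node CGUZ: CU={A,C} ∩ GZ={A,C} → {A,C} (+0)
site 3, node CFGUZ: CGUZ={A,C} ∪ F={G} → {A,C,G} (+1)
site 4, node CU: C={G} ∩ U={G} → {G} (+0)
site 4, node GZ: G={G} ∩ Z={G} → {G} (+0)
site 4, node CGUZ: CU={G} ∩ GZ={G} → {G} (+0)
site 4, node CFGUZ: CGUZ={G} ∪ F={T} → {G,T} (+1)
site 5, node CU: C={T} ∪ U={A} → {A,T} (+1)
site 5, node GZ: G={T} ∩ Z={T} → {T} (+0)
site 5, node CGUZ: CU={A,T} ∩ GZ={T} → {T} (+0)
site 5, node CFGUZ: CGUZ={T} ∪ F={C} → {C,T} (+1)
site 6, node CU: C={A} ∪ U={T} → {A,T} (+1)
site 6, node GZ: G={T} ∪ Z={C} → {C,T} (+1)
site 6, node CGUZ: CU={A,T} ∩ GZ={C,T} → {T} (+0)
site 6, node CFGUZ: CGUZ={T} ∩ F={T} → {T} (+0)
site 7, node CU: C={G} ∩ U={G} → {G} (+0)
site 7, node GZ: G={A} ∪ Z={C} → {A,C} (+1)
site 7, node CGUZ: CU={G} ∪ GZ={A,C} → {A,C,G} (+1)
site 7, node CFGUZ: CGUZ={A,C,G} ∪ F={T} → {A,C,G,T} (+1)
per-site changes: [2, 1, 3, 3, 1, 2, 2, 3]; total = 17

1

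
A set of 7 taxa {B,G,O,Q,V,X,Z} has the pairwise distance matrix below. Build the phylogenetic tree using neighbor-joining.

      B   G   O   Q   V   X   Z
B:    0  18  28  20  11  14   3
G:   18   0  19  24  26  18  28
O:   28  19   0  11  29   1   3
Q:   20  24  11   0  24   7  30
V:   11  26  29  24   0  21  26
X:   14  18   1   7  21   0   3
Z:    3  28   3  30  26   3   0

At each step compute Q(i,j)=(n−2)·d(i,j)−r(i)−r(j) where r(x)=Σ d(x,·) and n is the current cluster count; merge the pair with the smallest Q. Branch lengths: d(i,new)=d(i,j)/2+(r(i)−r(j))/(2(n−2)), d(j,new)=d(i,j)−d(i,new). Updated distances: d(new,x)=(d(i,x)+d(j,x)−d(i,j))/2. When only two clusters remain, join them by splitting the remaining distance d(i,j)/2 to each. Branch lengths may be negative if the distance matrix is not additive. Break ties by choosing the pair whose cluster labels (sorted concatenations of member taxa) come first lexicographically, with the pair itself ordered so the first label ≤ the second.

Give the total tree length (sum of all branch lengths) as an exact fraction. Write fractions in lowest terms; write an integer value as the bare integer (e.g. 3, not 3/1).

step 1: merge (B,V) at d=11, Q=-176; branch lengths B→6/5, V→49/5; new cluster BV
  updated: d(BV,G)=33/2, d(BV,O)=23, d(BV,Q)=33/2, d(BV,X)=12, d(BV,Z)=9
step 2: merge (O,Z) at d=3, Q=-118; branch lengths O→-1/2, Z→7/2; new cluster OZ
  updated: d(BV,OZ)=29/2, d(G,OZ)=22, d(OZ,Q)=19, d(OZ,X)=1/2
step 3: merge (OZ,X) at d=1/2, Q=-92; branch lengths OZ→10/3, X→-17/6; new cluster OXZ
  updated: d(BV,OXZ)=13, d(G,OXZ)=79/4, d(OXZ,Q)=51/4
step 4: merge (BV,G) at d=33/2, Q=-293/4; branch lengths BV→75/16, G→189/16; new cluster BGV
  updated: d(BGV,OXZ)=65/8, d(BGV,Q)=12
step 5: merge (BGV,OXZ) at d=65/8, Q=-263/8; branch lengths BGV→59/16, OXZ→71/16; new cluster BGOVXZ
  updated: d(BGOVXZ,Q)=133/16
step 6: merge (BGOVXZ,Q) at d=133/16; branch lengths BGOVXZ→133/32, Q→133/32; new cluster BGOQVXZ
final tree: ((((B:6/5,V:49/5):75/16,G:189/16):59/16,((O:-1/2,Z:7/2):10/3,X:-17/6):71/16):133/32,Q:133/32)
total length: 759/16

759/16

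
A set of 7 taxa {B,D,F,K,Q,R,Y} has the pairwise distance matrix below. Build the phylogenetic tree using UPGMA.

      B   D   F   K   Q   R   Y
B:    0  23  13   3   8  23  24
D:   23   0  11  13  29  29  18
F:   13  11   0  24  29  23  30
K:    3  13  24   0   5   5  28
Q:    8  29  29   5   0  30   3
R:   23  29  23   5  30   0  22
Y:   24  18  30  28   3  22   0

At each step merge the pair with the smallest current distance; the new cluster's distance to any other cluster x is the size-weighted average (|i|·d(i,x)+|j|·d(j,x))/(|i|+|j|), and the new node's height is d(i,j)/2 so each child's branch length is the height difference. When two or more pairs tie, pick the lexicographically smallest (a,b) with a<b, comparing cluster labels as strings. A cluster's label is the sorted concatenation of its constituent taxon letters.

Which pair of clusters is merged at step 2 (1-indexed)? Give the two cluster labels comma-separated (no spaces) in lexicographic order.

iteration 1: select B,K (d=3); attach at lengths (3/2, 3/2); label the merged cluster BK
  updated: d(BK,D)=18, d(BK,F)=37/2, d(BK,Q)=13/2, d(BK,R)=14, d(BK,Y)=26
iteration 2: select Q,Y (d=3); attach at lengths (3/2, 3/2); label the merged cluster QY
  updated: d(BK,QY)=65/4, d(D,QY)=47/2, d(F,QY)=59/2, d(QY,R)=26
iteration 3: select D,F (d=11); attach at lengths (11/2, 11/2); label the merged cluster DF
  updated: d(BK,DF)=73/4, d(DF,QY)=53/2, d(DF,R)=26
iteration 4: select BK,R (d=14); attach at lengths (11/2, 7); label the merged cluster BKR
  updated: d(BKR,DF)=125/6, d(BKR,QY)=39/2
iteration 5: select BKR,QY (d=39/2); attach at lengths (11/4, 33/4); label the merged cluster BKQRY
  updated: d(BKQRY,DF)=231/10
iteration 6: select BKQRY,DF (d=231/10); attach at lengths (9/5, 121/20); label the merged cluster BDFKQRY
final tree: ((((B:3/2,K:3/2):11/2,R:7):11/4,(Q:3/2,Y:3/2):33/4):9/5,(D:11/2,F:11/2):121/20)
total length: 967/20

Q,Y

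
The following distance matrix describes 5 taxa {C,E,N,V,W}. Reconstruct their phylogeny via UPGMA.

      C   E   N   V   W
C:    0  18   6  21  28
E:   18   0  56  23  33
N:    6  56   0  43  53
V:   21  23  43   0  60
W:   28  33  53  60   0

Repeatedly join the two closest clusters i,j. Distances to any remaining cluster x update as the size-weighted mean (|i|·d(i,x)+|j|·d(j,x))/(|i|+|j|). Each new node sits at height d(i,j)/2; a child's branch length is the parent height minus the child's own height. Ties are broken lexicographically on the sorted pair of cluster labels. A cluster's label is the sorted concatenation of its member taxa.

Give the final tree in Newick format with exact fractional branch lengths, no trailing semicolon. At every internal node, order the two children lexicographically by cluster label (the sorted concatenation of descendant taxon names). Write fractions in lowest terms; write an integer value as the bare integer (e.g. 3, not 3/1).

step 1: merge (C,N) at d=6; branch lengths C→3, N→3; new cluster CN
  updated: d(CN,E)=37, d(CN,V)=32, d(CN,W)=81/2
step 2: merge (E,V) at d=23; branch lengths E→23/2, V→23/2; new cluster EV
  updated: d(CN,EV)=69/2, d(EV,W)=93/2
step 3: merge (CN,EV) at d=69/2; branch lengths CN→57/4, EV→23/4; new cluster CENV
  updated: d(CENV,W)=87/2
step 4: merge (CENV,W) at d=87/2; branch lengths CENV→9/2, W→87/4; new cluster CENVW
final tree: (((C:3,N:3):57/4,(E:23/2,V:23/2):23/4):9/2,W:87/4)
total length: 301/4

(((C:3,N:3):57/4,(E:23/2,V:23/2):23/4):9/2,W:87/4)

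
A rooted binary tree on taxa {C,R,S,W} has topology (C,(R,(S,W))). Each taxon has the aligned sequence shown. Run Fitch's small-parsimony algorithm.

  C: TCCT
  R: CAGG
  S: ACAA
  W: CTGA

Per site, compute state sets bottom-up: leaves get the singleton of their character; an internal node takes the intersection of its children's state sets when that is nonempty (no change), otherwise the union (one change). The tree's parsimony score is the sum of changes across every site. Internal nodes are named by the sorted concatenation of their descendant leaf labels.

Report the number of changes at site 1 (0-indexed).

site 0, node SW: S={A} ∪ W={C} → {A,C} (+1)
site 0, node RSW: R={C} ∩ SW={A,C} → {C} (+0)
site 0, node CRSW: C={T} ∪ RSW={C} → {C,T} (+1)
site 1, node SW: S={C} ∪ W={T} → {C,T} (+1)
site 1, node RSW: R={A} ∪ SW={C,T} → {A,C,T} (+1)
site 1, node CRSW: C={C} ∩ RSW={A,C,T} → {C} (+0)
site 2, node SW: S={A} ∪ W={G} → {A,G} (+1)
site 2, node RSW: R={G} ∩ SW={A,G} → {G} (+0)
site 2, node CRSW: C={C} ∪ RSW={G} → {C,G} (+1)
site 3, node SW: S={A} ∩ W={A} → {A} (+0)
site 3, node RSW: R={G} ∪ SW={A} → {A,G} (+1)
site 3, node CRSW: C={T} ∪ RSW={A,G} → {A,G,T} (+1)
per-site changes: [2, 2, 2, 2]; total = 8

2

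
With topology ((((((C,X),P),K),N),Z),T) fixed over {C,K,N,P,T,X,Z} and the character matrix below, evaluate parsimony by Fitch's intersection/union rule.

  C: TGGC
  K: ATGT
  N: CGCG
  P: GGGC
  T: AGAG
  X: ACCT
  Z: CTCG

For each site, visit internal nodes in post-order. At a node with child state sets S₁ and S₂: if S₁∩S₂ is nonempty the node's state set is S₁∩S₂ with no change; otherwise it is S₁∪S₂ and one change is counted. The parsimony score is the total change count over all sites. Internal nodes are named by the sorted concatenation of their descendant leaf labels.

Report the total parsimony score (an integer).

13

CX@0: {T} ∪ {A} = {A,T} (union, +1)
CPX@0: {A,T} ∪ {G} = {A,G,T} (union, +1)
CKPX@0: {A,G,T} ∩ {A} = {A} (intersection, +0)
CKNPX@0: {A} ∪ {C} = {A,C} (union, +1)
CKNPXZ@0: {A,C} ∩ {C} = {C} (intersection, +0)
CKNPTXZ@0: {C} ∪ {A} = {A,C} (union, +1)
CX@1: {G} ∪ {C} = {C,G} (union, +1)
CPX@1: {C,G} ∩ {G} = {G} (intersection, +0)
CKPX@1: {G} ∪ {T} = {G,T} (union, +1)
CKNPX@1: {G,T} ∩ {G} = {G} (intersection, +0)
CKNPXZ@1: {G} ∪ {T} = {G,T} (union, +1)
CKNPTXZ@1: {G,T} ∩ {G} = {G} (intersection, +0)
CX@2: {G} ∪ {C} = {C,G} (union, +1)
CPX@2: {C,G} ∩ {G} = {G} (intersection, +0)
CKPX@2: {G} ∩ {G} = {G} (intersection, +0)
CKNPX@2: {G} ∪ {C} = {C,G} (union, +1)
CKNPXZ@2: {C,G} ∩ {C} = {C} (intersection, +0)
CKNPTXZ@2: {C} ∪ {A} = {A,C} (union, +1)
CX@3: {C} ∪ {T} = {C,T} (union, +1)
CPX@3: {C,T} ∩ {C} = {C} (intersection, +0)
CKPX@3: {C} ∪ {T} = {C,T} (union, +1)
CKNPX@3: {C,T} ∪ {G} = {C,G,T} (union, +1)
CKNPXZ@3: {C,G,T} ∩ {G} = {G} (intersection, +0)
CKNPTXZ@3: {G} ∩ {G} = {G} (intersection, +0)
per-site changes: [4, 3, 3, 3]; total = 13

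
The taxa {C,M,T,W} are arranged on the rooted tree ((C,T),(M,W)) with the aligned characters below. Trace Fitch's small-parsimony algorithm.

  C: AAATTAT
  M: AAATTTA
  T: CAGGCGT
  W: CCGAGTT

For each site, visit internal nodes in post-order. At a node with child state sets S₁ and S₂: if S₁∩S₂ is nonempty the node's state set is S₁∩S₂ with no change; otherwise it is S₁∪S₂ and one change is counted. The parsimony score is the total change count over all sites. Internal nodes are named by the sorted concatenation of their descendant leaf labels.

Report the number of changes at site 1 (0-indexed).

site 0, node CT: C={A} ∪ T={C} → {A,C} (+1)
site 0, node MW: M={A} ∪ W={C} → {A,C} (+1)
site 0, node CMTW: CT={A,C} ∩ MW={A,C} → {A,C} (+0)
site 1, node CT: C={A} ∩ T={A} → {A} (+0)
site 1, node MW: M={A} ∪ W={C} → {A,C} (+1)
site 1, node CMTW: CT={A} ∩ MW={A,C} → {A} (+0)
site 2, node CT: C={A} ∪ T={G} → {A,G} (+1)
site 2, node MW: M={A} ∪ W={G} → {A,G} (+1)
site 2, node CMTW: CT={A,G} ∩ MW={A,G} → {A,G} (+0)
site 3, node CT: C={T} ∪ T={G} → {G,T} (+1)
site 3, node MW: M={T} ∪ W={A} → {A,T} (+1)
site 3, node CMTW: CT={G,T} ∩ MW={A,T} → {T} (+0)
site 4, node CT: C={T} ∪ T={C} → {C,T} (+1)
site 4, node MW: M={T} ∪ W={G} → {G,T} (+1)
site 4, node CMTW: CT={C,T} ∩ MW={G,T} → {T} (+0)
site 5, node CT: C={A} ∪ T={G} → {A,G} (+1)
site 5, node MW: M={T} ∩ W={T} → {T} (+0)
site 5, node CMTW: CT={A,G} ∪ MW={T} → {A,G,T} (+1)
site 6, node CT: C={T} ∩ T={T} → {T} (+0)
site 6, node MW: M={A} ∪ W={T} → {A,T} (+1)
site 6, node CMTW: CT={T} ∩ MW={A,T} → {T} (+0)
per-site changes: [2, 1, 2, 2, 2, 2, 1]; total = 12

1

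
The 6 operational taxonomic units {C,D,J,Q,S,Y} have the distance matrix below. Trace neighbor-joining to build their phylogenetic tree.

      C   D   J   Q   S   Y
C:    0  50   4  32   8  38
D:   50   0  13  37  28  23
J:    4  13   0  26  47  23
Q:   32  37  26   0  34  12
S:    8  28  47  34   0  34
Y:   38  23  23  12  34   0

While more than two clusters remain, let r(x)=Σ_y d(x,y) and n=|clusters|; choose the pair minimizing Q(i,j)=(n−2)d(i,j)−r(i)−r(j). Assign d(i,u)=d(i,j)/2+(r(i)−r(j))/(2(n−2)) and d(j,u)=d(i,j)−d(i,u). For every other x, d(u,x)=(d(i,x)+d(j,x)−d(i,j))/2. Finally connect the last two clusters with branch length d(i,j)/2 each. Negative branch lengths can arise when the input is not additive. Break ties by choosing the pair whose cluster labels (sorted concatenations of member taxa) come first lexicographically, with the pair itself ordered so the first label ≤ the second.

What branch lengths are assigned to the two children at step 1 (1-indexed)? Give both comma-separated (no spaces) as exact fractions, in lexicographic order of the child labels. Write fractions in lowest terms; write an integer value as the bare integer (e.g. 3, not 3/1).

iteration 1: select C,S (d=8, Q=-251); attach at lengths (13/8, 51/8); label the merged cluster CS
  updated: d(CS,D)=35, d(CS,J)=43/2, d(CS,Q)=29, d(CS,Y)=32
iteration 2: select Q,Y (d=12, Q=-158); attach at lengths (25/3, 11/3); label the merged cluster QY
  updated: d(CS,QY)=49/2, d(D,QY)=24, d(J,QY)=37/2
iteration 3: select CS,QY (d=49/2, Q=-99); attach at lengths (63/4, 35/4); label the merged cluster CQSY
  updated: d(CQSY,D)=69/4, d(CQSY,J)=31/4
iteration 4: select CQSY,D (d=69/4, Q=-38); attach at lengths (6, 45/4); label the merged cluster CDQSY
  updated: d(CDQSY,J)=7/4
iteration 5: select CDQSY,J (d=7/4); attach at lengths (7/8, 7/8); label the merged cluster CDJQSY
final tree: ((((C:13/8,S:51/8):63/4,(Q:25/3,Y:11/3):35/4):6,D:45/4):7/8,J:7/8)
total length: 127/2

13/8,51/8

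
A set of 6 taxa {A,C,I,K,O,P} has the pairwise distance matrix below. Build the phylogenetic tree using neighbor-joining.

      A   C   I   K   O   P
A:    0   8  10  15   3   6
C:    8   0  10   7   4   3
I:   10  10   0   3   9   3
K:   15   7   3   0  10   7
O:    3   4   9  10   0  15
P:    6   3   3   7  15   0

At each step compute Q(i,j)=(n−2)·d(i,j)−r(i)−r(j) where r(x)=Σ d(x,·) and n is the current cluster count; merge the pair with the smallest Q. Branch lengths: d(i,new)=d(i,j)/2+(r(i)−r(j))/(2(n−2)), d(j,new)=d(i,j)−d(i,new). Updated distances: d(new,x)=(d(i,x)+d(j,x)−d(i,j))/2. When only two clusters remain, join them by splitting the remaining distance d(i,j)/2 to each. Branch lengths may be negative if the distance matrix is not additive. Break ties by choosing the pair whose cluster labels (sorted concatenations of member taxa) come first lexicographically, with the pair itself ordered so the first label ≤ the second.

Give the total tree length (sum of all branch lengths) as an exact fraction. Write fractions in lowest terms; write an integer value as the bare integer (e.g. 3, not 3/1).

1. join A+O (d=3, Q=-71) ⇒ AO; edges |A|=13/8, |O|=11/8
  updated: d(AO,C)=9/2, d(AO,I)=8, d(AO,K)=11, d(AO,P)=9
2. join AO+C (d=9/2, Q=-87/2) ⇒ ACO; edges |AO|=43/12, |C|=11/12
  updated: d(ACO,I)=27/4, d(ACO,K)=27/4, d(ACO,P)=15/4
3. join ACO+P (d=15/4, Q=-47/2) ⇒ ACOP; edges |ACO|=11/4, |P|=1
  updated: d(ACOP,I)=3, d(ACOP,K)=5
4. join ACOP+I (d=3, Q=-11) ⇒ ACIOP; edges |ACOP|=5/2, |I|=1/2
  updated: d(ACIOP,K)=5/2
5. join ACIOP+K (d=5/2) ⇒ ACIKOP; edges |ACIOP|=5/4, |K|=5/4
final tree: (((((A:13/8,O:11/8):43/12,C:11/12):11/4,P:1):5/2,I:1/2):5/4,K:5/4)
total length: 67/4

67/4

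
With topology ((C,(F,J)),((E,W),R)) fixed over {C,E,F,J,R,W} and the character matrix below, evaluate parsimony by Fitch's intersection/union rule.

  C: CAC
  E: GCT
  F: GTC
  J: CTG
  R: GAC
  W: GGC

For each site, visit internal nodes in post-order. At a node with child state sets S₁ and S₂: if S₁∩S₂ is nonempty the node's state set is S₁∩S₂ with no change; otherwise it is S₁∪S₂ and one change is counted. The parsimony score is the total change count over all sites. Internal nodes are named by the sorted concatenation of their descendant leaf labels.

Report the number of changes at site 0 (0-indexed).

site 0, node FJ: F={G} ∪ J={C} → {C,G} (+1)
site 0, node CFJ: C={C} ∩ FJ={C,G} → {C} (+0)
site 0, node EW: E={G} ∩ W={G} → {G} (+0)
site 0, node ERW: EW={G} ∩ R={G} → {G} (+0)
site 0, node CEFJRW: CFJ={C} ∪ ERW={G} → {C,G} (+1)
site 1, node FJ: F={T} ∩ J={T} → {T} (+0)
site 1, node CFJ: C={A} ∪ FJ={T} → {A,T} (+1)
site 1, node EW: E={C} ∪ W={G} → {C,G} (+1)
site 1, node ERW: EW={C,G} ∪ R={A} → {A,C,G} (+1)
site 1, node CEFJRW: CFJ={A,T} ∩ ERW={A,C,G} → {A} (+0)
site 2, node FJ: F={C} ∪ J={G} → {C,G} (+1)
site 2, node CFJ: C={C} ∩ FJ={C,G} → {C} (+0)
site 2, node EW: E={T} ∪ W={C} → {C,T} (+1)
site 2, node ERW: EW={C,T} ∩ R={C} → {C} (+0)
site 2, node CEFJRW: CFJ={C} ∩ ERW={C} → {C} (+0)
per-site changes: [2, 3, 2]; total = 7

2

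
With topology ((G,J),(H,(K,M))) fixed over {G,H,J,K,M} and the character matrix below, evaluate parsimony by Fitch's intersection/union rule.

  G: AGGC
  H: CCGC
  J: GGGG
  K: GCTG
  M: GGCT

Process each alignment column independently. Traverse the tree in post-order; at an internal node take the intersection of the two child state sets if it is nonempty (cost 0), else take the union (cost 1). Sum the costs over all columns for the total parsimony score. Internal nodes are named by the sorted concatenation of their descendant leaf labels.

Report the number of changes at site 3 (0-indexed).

site 0, node GJ: G={A} ∪ J={G} → {A,G} (+1)
site 0, node KM: K={G} ∩ M={G} → {G} (+0)
site 0, node HKM: H={C} ∪ KM={G} → {C,G} (+1)
site 0, node GHJKM: GJ={A,G} ∩ HKM={C,G} → {G} (+0)
site 1, node GJ: G={G} ∩ J={G} → {G} (+0)
site 1, node KM: K={C} ∪ M={G} → {C,G} (+1)
site 1, node HKM: H={C} ∩ KM={C,G} → {C} (+0)
site 1, node GHJKM: GJ={G} ∪ HKM={C} → {C,G} (+1)
site 2, node GJ: G={G} ∩ J={G} → {G} (+0)
site 2, node KM: K={T} ∪ M={C} → {C,T} (+1)
site 2, node HKM: H={G} ∪ KM={C,T} → {C,G,T} (+1)
site 2, node GHJKM: GJ={G} ∩ HKM={C,G,T} → {G} (+0)
site 3, node GJ: G={C} ∪ J={G} → {C,G} (+1)
site 3, node KM: K={G} ∪ M={T} → {G,T} (+1)
site 3, node HKM: H={C} ∪ KM={G,T} → {C,G,T} (+1)
site 3, node GHJKM: GJ={C,G} ∩ HKM={C,G,T} → {C,G} (+0)
per-site changes: [2, 2, 2, 3]; total = 9

3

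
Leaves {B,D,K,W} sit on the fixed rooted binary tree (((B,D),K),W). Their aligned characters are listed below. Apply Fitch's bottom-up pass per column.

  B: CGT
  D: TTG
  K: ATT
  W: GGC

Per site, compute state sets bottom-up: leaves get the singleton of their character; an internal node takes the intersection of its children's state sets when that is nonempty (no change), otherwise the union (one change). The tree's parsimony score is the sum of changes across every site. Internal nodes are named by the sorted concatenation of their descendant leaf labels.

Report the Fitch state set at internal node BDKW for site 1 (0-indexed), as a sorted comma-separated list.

G,T

[col 0] BD: children B:{C}, D:{T} ∪→ {C,T}; cost 1
[col 0] BDK: children BD:{C,T}, K:{A} ∪→ {A,C,T}; cost 1
[col 0] BDKW: children BDK:{A,C,T}, W:{G} ∪→ {A,C,G,T}; cost 1
[col 1] BD: children B:{G}, D:{T} ∪→ {G,T}; cost 1
[col 1] BDK: children BD:{G,T}, K:{T} ∩→ {T}; cost 0
[col 1] BDKW: children BDK:{T}, W:{G} ∪→ {G,T}; cost 1
[col 2] BD: children B:{T}, D:{G} ∪→ {G,T}; cost 1
[col 2] BDK: children BD:{G,T}, K:{T} ∩→ {T}; cost 0
[col 2] BDKW: children BDK:{T}, W:{C} ∪→ {C,T}; cost 1
per-site changes: [3, 2, 2]; total = 7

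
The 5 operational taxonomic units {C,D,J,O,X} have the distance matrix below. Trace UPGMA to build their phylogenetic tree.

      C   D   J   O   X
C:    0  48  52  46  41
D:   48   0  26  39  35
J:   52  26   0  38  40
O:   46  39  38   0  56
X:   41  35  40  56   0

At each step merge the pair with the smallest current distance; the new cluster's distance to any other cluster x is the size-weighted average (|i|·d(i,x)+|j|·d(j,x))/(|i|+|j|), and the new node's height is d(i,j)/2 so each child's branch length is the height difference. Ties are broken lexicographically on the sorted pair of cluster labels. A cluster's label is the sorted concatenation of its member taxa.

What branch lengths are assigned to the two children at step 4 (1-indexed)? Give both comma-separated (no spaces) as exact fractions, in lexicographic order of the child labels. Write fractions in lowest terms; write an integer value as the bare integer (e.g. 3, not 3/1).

iteration 1: select D,J (d=26); attach at lengths (13, 13); label the merged cluster DJ
  updated: d(C,DJ)=50, d(DJ,O)=77/2, d(DJ,X)=75/2
iteration 2: select DJ,X (d=75/2); attach at lengths (23/4, 75/4); label the merged cluster DJX
  updated: d(C,DJX)=47, d(DJX,O)=133/3
iteration 3: select DJX,O (d=133/3); attach at lengths (41/12, 133/6); label the merged cluster DJOX
  updated: d(C,DJOX)=187/4
iteration 4: select C,DJOX (d=187/4); attach at lengths (187/8, 29/24); label the merged cluster CDJOX
final tree: (C:187/8,(((D:13,J:13):23/4,X:75/4):41/12,O:133/6):29/24)
total length: 302/3

187/8,29/24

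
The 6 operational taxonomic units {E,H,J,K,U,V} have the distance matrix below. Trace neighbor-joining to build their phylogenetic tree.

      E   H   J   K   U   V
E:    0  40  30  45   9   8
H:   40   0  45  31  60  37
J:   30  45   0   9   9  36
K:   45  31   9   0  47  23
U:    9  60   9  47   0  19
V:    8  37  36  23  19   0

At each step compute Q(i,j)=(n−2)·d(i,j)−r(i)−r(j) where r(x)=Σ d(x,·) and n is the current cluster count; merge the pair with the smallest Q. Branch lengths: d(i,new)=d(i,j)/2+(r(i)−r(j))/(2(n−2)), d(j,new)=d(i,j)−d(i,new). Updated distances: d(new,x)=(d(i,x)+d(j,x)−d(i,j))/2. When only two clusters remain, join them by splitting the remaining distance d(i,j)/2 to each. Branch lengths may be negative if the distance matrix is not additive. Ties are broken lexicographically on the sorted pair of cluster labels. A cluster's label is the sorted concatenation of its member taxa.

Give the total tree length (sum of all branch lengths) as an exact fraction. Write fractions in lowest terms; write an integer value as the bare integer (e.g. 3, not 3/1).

1153/16

1. join J+K (d=9, Q=-248) ⇒ JK; edges |J|=5/4, |K|=31/4
  updated: d(E,JK)=33, d(H,JK)=67/2, d(JK,U)=47/2, d(JK,V)=25
2. join H+JK (d=67/2, Q=-185) ⇒ HJK; edges |H|=26, |JK|=15/2
  updated: d(E,HJK)=79/4, d(HJK,U)=25, d(HJK,V)=57/4
3. join E+U (d=9, Q=-287/4) ⇒ EU; edges |E|=7/16, |U|=137/16
  updated: d(EU,HJK)=143/8, d(EU,V)=9
4. join EU+HJK (d=143/8, Q=-329/8) ⇒ EHJKU; edges |EU|=101/16, |HJK|=185/16
  updated: d(EHJKU,V)=43/16
5. join EHJKU+V (d=43/16) ⇒ EHJKUV; edges |EHJKU|=43/32, |V|=43/32
final tree: (((E:7/16,U:137/16):101/16,(H:26,(J:5/4,K:31/4):15/2):185/16):43/32,V:43/32)
total length: 1153/16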